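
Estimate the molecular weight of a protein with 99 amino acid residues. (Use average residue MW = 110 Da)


MW = n_residues * 110 Da
MW = 99 * 110
MW = 10890 Da

10890 Da


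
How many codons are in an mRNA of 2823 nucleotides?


codons = nucleotides / 3
codons = 2823 / 3 = 941

941


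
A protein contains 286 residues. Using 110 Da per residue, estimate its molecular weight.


MW = n_residues * 110 Da
MW = 286 * 110
MW = 31460 Da

31460 Da


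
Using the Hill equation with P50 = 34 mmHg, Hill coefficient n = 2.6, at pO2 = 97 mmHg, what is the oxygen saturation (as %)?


Y = pO2^n / (P50^n + pO2^n)
Y = 97^2.6 / (34^2.6 + 97^2.6)
Y = 93.85%

93.85%


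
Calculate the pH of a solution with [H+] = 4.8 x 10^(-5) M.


pH = -log10([H+])
pH = -log10(4.8 x 10^(-5))
pH = 4.3188

4.3188


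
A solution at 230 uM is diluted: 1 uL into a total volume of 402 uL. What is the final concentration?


C2 = C1 * V1 / V2
C2 = 230 * 1 / 402
C2 = 0.5721 uM

0.5721 uM


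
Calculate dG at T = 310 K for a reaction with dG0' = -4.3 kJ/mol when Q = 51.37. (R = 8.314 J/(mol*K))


dG = dG0' + RT * ln(Q) / 1000
dG = -4.3 + 8.314 * 310 * ln(51.37) / 1000
dG = 5.8523 kJ/mol

5.8523 kJ/mol


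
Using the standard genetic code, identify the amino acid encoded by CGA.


Standard genetic code lookup.
Codon CGA -> Arg

Arg


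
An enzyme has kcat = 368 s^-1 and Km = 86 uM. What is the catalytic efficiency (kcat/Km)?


Catalytic efficiency = kcat / Km
= 368 / 86
= 4.2791 uM^-1*s^-1

4.2791 uM^-1*s^-1


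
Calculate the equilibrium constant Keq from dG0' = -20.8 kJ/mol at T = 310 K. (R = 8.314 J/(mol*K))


Keq = exp(-dG0 * 1000 / (R * T))
Keq = exp(-(-20.8) * 1000 / (8.314 * 310))
Keq = 3198.1765

3198.1765


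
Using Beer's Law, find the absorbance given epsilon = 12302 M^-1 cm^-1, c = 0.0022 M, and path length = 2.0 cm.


A = epsilon * c * l
A = 12302 * 0.0022 * 2.0
A = 54.1288

54.1288


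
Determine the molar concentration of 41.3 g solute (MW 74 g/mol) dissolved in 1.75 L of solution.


C = (mass / MW) / volume
C = (41.3 / 74) / 1.75
C = 0.3189 M

0.3189 M


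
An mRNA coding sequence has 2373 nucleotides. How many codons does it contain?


codons = nucleotides / 3
codons = 2373 / 3 = 791

791


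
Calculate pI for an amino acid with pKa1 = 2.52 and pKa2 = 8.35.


pI = (pKa1 + pKa2) / 2
pI = (2.52 + 8.35) / 2
pI = 5.435

5.435


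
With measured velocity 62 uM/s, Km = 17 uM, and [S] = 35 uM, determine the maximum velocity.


Vmax = v * (Km + [S]) / [S]
Vmax = 62 * (17 + 35) / 35
Vmax = 92.1143 uM/s

92.1143 uM/s


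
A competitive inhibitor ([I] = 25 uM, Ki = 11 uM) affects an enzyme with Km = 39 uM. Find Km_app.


Km_app = Km * (1 + [I]/Ki)
Km_app = 39 * (1 + 25/11)
Km_app = 127.6364 uM

127.6364 uM


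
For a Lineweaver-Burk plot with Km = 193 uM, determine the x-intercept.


x-intercept = -1/Km
= -1/193
= -0.0052 1/uM

-0.0052 1/uM


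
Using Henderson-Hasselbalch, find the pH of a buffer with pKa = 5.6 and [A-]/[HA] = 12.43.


pH = pKa + log10([A-]/[HA])
pH = 5.6 + log10(12.43)
pH = 6.6945

6.6945


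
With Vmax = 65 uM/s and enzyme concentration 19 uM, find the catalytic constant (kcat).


kcat = Vmax / [E]t
kcat = 65 / 19
kcat = 3.4211 s^-1

3.4211 s^-1


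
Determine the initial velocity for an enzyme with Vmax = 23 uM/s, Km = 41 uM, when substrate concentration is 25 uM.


v = Vmax * [S] / (Km + [S])
v = 23 * 25 / (41 + 25)
v = 8.7121 uM/s

8.7121 uM/s


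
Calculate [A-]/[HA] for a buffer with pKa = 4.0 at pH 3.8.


[A-]/[HA] = 10^(pH - pKa)
= 10^(3.8 - 4.0)
= 0.631

0.631


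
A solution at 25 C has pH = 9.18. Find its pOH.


pOH = 14 - pH
pOH = 14 - 9.18
pOH = 4.82

4.82


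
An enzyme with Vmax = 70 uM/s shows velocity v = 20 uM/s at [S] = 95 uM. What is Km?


Km = [S] * (Vmax - v) / v
Km = 95 * (70 - 20) / 20
Km = 237.5 uM

237.5 uM


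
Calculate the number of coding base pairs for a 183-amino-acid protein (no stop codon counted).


Each amino acid = 1 codon = 3 bp
bp = 183 * 3 = 549 bp

549 bp


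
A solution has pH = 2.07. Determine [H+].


[H+] = 10^(-pH)
[H+] = 10^(-2.07)
[H+] = 0.0085 M

0.0085 M


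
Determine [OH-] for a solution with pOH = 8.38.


[OH-] = 10^(-pOH)
[OH-] = 10^(-8.38)
[OH-] = 4.169e-09 M

4.169e-09 M


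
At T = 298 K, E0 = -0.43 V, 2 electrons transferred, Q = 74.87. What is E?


E = E0 - (RT/nF) * ln(Q)
E = -0.43 - (8.314 * 298 / (2 * 96485)) * ln(74.87)
E = -0.4854 V

-0.4854 V


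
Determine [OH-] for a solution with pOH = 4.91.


[OH-] = 10^(-pOH)
[OH-] = 10^(-4.91)
[OH-] = 1.230e-05 M

1.230e-05 M


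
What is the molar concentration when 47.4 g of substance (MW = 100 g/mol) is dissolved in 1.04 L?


C = (mass / MW) / volume
C = (47.4 / 100) / 1.04
C = 0.4558 M

0.4558 M


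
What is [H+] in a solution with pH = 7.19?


[H+] = 10^(-pH)
[H+] = 10^(-7.19)
[H+] = 6.457e-08 M

6.457e-08 M


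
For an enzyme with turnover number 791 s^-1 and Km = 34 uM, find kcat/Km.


Catalytic efficiency = kcat / Km
= 791 / 34
= 23.2647 uM^-1*s^-1

23.2647 uM^-1*s^-1


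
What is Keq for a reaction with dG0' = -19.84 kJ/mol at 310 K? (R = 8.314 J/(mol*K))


Keq = exp(-dG0 * 1000 / (R * T))
Keq = exp(-(-19.84) * 1000 / (8.314 * 310))
Keq = 2203.625

2203.625


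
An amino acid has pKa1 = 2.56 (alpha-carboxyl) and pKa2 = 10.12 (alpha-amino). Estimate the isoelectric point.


pI = (pKa1 + pKa2) / 2
pI = (2.56 + 10.12) / 2
pI = 6.34

6.34


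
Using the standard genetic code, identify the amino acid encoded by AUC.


Standard genetic code lookup.
Codon AUC -> Ile

Ile


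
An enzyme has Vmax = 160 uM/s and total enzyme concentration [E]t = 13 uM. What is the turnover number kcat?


kcat = Vmax / [E]t
kcat = 160 / 13
kcat = 12.3077 s^-1

12.3077 s^-1


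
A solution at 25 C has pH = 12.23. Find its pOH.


pOH = 14 - pH
pOH = 14 - 12.23
pOH = 1.77

1.77


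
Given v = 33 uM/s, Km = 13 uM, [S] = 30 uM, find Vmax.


Vmax = v * (Km + [S]) / [S]
Vmax = 33 * (13 + 30) / 30
Vmax = 47.3 uM/s

47.3 uM/s


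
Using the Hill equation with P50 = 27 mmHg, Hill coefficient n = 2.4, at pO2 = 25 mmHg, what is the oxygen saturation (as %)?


Y = pO2^n / (P50^n + pO2^n)
Y = 25^2.4 / (27^2.4 + 25^2.4)
Y = 45.4%

45.4%


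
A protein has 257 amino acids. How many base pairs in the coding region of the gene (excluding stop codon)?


Each amino acid = 1 codon = 3 bp
bp = 257 * 3 = 771 bp

771 bp


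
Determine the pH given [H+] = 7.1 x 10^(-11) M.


pH = -log10([H+])
pH = -log10(7.1 x 10^(-11))
pH = 10.1487

10.1487


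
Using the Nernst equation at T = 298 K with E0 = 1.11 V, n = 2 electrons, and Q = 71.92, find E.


E = E0 - (RT/nF) * ln(Q)
E = 1.11 - (8.314 * 298 / (2 * 96485)) * ln(71.92)
E = 1.0551 V

1.0551 V


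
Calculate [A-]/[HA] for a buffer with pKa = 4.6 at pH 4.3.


[A-]/[HA] = 10^(pH - pKa)
= 10^(4.3 - 4.6)
= 0.5012

0.5012


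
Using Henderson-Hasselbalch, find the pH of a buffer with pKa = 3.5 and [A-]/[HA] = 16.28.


pH = pKa + log10([A-]/[HA])
pH = 3.5 + log10(16.28)
pH = 4.7117

4.7117


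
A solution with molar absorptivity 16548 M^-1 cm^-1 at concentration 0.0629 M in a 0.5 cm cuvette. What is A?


A = epsilon * c * l
A = 16548 * 0.0629 * 0.5
A = 520.4346

520.4346


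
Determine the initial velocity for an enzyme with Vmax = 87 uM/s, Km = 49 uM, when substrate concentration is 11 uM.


v = Vmax * [S] / (Km + [S])
v = 87 * 11 / (49 + 11)
v = 15.95 uM/s

15.95 uM/s


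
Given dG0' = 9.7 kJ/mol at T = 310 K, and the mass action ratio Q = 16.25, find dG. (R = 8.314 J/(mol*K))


dG = dG0' + RT * ln(Q) / 1000
dG = 9.7 + 8.314 * 310 * ln(16.25) / 1000
dG = 16.8859 kJ/mol

16.8859 kJ/mol


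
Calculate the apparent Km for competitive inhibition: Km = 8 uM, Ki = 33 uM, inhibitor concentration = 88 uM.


Km_app = Km * (1 + [I]/Ki)
Km_app = 8 * (1 + 88/33)
Km_app = 29.3333 uM

29.3333 uM


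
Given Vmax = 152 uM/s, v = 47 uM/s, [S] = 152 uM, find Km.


Km = [S] * (Vmax - v) / v
Km = 152 * (152 - 47) / 47
Km = 339.5745 uM

339.5745 uM


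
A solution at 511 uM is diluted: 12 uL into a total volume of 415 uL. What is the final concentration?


C2 = C1 * V1 / V2
C2 = 511 * 12 / 415
C2 = 14.7759 uM

14.7759 uM


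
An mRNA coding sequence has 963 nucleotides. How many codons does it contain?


codons = nucleotides / 3
codons = 963 / 3 = 321

321


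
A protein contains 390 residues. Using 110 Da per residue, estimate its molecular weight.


MW = n_residues * 110 Da
MW = 390 * 110
MW = 42900 Da

42900 Da


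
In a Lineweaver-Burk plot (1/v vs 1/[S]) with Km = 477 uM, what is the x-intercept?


x-intercept = -1/Km
= -1/477
= -0.0021 1/uM

-0.0021 1/uM


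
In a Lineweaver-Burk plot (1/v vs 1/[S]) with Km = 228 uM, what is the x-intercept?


x-intercept = -1/Km
= -1/228
= -0.0044 1/uM

-0.0044 1/uM


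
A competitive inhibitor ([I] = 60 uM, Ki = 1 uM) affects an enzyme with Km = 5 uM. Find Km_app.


Km_app = Km * (1 + [I]/Ki)
Km_app = 5 * (1 + 60/1)
Km_app = 305.0 uM

305.0 uM


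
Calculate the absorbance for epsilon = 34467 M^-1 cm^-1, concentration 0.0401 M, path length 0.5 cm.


A = epsilon * c * l
A = 34467 * 0.0401 * 0.5
A = 691.0633

691.0633


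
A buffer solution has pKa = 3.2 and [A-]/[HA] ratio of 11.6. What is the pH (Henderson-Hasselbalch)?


pH = pKa + log10([A-]/[HA])
pH = 3.2 + log10(11.6)
pH = 4.2645

4.2645


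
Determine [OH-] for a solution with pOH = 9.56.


[OH-] = 10^(-pOH)
[OH-] = 10^(-9.56)
[OH-] = 2.754e-10 M

2.754e-10 M


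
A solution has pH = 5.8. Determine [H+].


[H+] = 10^(-pH)
[H+] = 10^(-5.8)
[H+] = 1.585e-06 M

1.585e-06 M


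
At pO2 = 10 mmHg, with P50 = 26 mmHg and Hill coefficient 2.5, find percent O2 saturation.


Y = pO2^n / (P50^n + pO2^n)
Y = 10^2.5 / (26^2.5 + 10^2.5)
Y = 8.4%

8.4%


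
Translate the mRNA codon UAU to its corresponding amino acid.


Standard genetic code lookup.
Codon UAU -> Tyr

Tyr


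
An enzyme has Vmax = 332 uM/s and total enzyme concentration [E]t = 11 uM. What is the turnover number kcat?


kcat = Vmax / [E]t
kcat = 332 / 11
kcat = 30.1818 s^-1

30.1818 s^-1


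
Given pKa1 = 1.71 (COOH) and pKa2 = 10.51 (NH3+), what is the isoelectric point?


pI = (pKa1 + pKa2) / 2
pI = (1.71 + 10.51) / 2
pI = 6.11

6.11


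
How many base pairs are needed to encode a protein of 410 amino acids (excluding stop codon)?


Each amino acid = 1 codon = 3 bp
bp = 410 * 3 = 1230 bp

1230 bp


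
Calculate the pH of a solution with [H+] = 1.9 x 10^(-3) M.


pH = -log10([H+])
pH = -log10(1.9 x 10^(-3))
pH = 2.7212

2.7212


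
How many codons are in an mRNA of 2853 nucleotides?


codons = nucleotides / 3
codons = 2853 / 3 = 951

951


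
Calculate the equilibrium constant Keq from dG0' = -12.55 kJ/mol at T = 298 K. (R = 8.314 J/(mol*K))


Keq = exp(-dG0 * 1000 / (R * T))
Keq = exp(-(-12.55) * 1000 / (8.314 * 298))
Keq = 158.4506

158.4506


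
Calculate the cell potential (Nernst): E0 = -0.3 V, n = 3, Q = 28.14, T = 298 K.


E = E0 - (RT/nF) * ln(Q)
E = -0.3 - (8.314 * 298 / (3 * 96485)) * ln(28.14)
E = -0.3286 V

-0.3286 V


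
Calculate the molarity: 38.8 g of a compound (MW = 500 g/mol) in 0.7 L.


C = (mass / MW) / volume
C = (38.8 / 500) / 0.7
C = 0.1109 M

0.1109 M


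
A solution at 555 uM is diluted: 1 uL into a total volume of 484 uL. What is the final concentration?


C2 = C1 * V1 / V2
C2 = 555 * 1 / 484
C2 = 1.1467 uM

1.1467 uM


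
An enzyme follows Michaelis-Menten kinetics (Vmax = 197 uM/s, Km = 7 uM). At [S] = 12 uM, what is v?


v = Vmax * [S] / (Km + [S])
v = 197 * 12 / (7 + 12)
v = 124.4211 uM/s

124.4211 uM/s


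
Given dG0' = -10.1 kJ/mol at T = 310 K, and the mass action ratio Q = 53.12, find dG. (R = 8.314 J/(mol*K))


dG = dG0' + RT * ln(Q) / 1000
dG = -10.1 + 8.314 * 310 * ln(53.12) / 1000
dG = 0.1386 kJ/mol

0.1386 kJ/mol


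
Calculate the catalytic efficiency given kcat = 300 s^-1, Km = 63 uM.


Catalytic efficiency = kcat / Km
= 300 / 63
= 4.7619 uM^-1*s^-1

4.7619 uM^-1*s^-1


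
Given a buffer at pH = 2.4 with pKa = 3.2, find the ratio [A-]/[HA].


[A-]/[HA] = 10^(pH - pKa)
= 10^(2.4 - 3.2)
= 0.1585

0.1585


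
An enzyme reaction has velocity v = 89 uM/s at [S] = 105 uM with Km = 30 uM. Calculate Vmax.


Vmax = v * (Km + [S]) / [S]
Vmax = 89 * (30 + 105) / 105
Vmax = 114.4286 uM/s

114.4286 uM/s


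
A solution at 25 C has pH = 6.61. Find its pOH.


pOH = 14 - pH
pOH = 14 - 6.61
pOH = 7.39

7.39


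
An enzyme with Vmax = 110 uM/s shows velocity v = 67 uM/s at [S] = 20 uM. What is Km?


Km = [S] * (Vmax - v) / v
Km = 20 * (110 - 67) / 67
Km = 12.8358 uM

12.8358 uM


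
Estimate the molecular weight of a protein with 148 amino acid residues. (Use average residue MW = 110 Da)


MW = n_residues * 110 Da
MW = 148 * 110
MW = 16280 Da

16280 Da


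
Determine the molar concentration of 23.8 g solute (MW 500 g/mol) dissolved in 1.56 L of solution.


C = (mass / MW) / volume
C = (23.8 / 500) / 1.56
C = 0.0305 M

0.0305 M


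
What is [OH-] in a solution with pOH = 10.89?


[OH-] = 10^(-pOH)
[OH-] = 10^(-10.89)
[OH-] = 1.288e-11 M

1.288e-11 M


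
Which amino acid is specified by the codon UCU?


Standard genetic code lookup.
Codon UCU -> Ser

Ser


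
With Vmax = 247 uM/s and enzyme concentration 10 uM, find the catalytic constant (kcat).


kcat = Vmax / [E]t
kcat = 247 / 10
kcat = 24.7 s^-1

24.7 s^-1


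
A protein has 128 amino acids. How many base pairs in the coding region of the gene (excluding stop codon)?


Each amino acid = 1 codon = 3 bp
bp = 128 * 3 = 384 bp

384 bp


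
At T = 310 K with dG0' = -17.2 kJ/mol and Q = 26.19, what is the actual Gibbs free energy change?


dG = dG0' + RT * ln(Q) / 1000
dG = -17.2 + 8.314 * 310 * ln(26.19) / 1000
dG = -8.784 kJ/mol

-8.784 kJ/mol


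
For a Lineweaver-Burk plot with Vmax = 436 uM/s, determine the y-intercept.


y-intercept = 1/Vmax
= 1/436
= 0.0023 s/uM

0.0023 s/uM


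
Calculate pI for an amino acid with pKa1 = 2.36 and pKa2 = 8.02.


pI = (pKa1 + pKa2) / 2
pI = (2.36 + 8.02) / 2
pI = 5.19

5.19


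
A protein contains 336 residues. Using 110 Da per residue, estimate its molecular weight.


MW = n_residues * 110 Da
MW = 336 * 110
MW = 36960 Da

36960 Da


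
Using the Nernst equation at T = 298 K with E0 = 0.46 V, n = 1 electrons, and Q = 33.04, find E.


E = E0 - (RT/nF) * ln(Q)
E = 0.46 - (8.314 * 298 / (1 * 96485)) * ln(33.04)
E = 0.3702 V

0.3702 V


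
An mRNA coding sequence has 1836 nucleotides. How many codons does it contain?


codons = nucleotides / 3
codons = 1836 / 3 = 612

612


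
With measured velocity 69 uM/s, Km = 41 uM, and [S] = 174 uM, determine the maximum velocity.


Vmax = v * (Km + [S]) / [S]
Vmax = 69 * (41 + 174) / 174
Vmax = 85.2586 uM/s

85.2586 uM/s


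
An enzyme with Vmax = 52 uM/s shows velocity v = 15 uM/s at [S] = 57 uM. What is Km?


Km = [S] * (Vmax - v) / v
Km = 57 * (52 - 15) / 15
Km = 140.6 uM

140.6 uM


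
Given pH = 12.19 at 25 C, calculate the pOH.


pOH = 14 - pH
pOH = 14 - 12.19
pOH = 1.81

1.81


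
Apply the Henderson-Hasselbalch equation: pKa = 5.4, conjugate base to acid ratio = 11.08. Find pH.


pH = pKa + log10([A-]/[HA])
pH = 5.4 + log10(11.08)
pH = 6.4445

6.4445


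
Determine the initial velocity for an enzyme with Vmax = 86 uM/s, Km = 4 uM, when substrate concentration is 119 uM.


v = Vmax * [S] / (Km + [S])
v = 86 * 119 / (4 + 119)
v = 83.2033 uM/s

83.2033 uM/s


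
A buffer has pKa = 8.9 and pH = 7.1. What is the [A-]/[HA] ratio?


[A-]/[HA] = 10^(pH - pKa)
= 10^(7.1 - 8.9)
= 0.0158

0.0158


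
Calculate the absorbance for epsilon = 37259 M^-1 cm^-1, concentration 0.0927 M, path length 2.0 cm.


A = epsilon * c * l
A = 37259 * 0.0927 * 2.0
A = 6907.8186

6907.8186


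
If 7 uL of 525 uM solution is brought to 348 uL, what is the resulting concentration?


C2 = C1 * V1 / V2
C2 = 525 * 7 / 348
C2 = 10.5603 uM

10.5603 uM


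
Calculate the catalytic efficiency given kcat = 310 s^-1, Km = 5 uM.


Catalytic efficiency = kcat / Km
= 310 / 5
= 62.0 uM^-1*s^-1

62.0 uM^-1*s^-1


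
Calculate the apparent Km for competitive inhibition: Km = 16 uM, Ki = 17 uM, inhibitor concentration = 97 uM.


Km_app = Km * (1 + [I]/Ki)
Km_app = 16 * (1 + 97/17)
Km_app = 107.2941 uM

107.2941 uM


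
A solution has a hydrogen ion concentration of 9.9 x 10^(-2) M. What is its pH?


pH = -log10([H+])
pH = -log10(9.9 x 10^(-2))
pH = 1.0044

1.0044


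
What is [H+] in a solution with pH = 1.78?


[H+] = 10^(-pH)
[H+] = 10^(-1.78)
[H+] = 0.0166 M

0.0166 M


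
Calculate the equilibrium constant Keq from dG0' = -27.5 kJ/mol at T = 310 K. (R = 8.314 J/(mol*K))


Keq = exp(-dG0 * 1000 / (R * T))
Keq = exp(-(-27.5) * 1000 / (8.314 * 310))
Keq = 43041.3041

43041.3041


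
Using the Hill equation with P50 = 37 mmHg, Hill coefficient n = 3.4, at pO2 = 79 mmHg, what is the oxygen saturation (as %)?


Y = pO2^n / (P50^n + pO2^n)
Y = 79^3.4 / (37^3.4 + 79^3.4)
Y = 92.95%

92.95%


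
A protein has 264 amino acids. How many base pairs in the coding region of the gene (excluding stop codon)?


Each amino acid = 1 codon = 3 bp
bp = 264 * 3 = 792 bp

792 bp


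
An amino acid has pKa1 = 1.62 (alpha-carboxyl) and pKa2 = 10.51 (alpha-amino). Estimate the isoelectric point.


pI = (pKa1 + pKa2) / 2
pI = (1.62 + 10.51) / 2
pI = 6.065

6.065


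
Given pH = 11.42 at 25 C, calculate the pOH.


pOH = 14 - pH
pOH = 14 - 11.42
pOH = 2.58

2.58


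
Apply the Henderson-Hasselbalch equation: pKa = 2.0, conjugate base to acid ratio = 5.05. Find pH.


pH = pKa + log10([A-]/[HA])
pH = 2.0 + log10(5.05)
pH = 2.7033

2.7033


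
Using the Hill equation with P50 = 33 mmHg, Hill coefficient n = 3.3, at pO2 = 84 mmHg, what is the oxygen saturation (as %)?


Y = pO2^n / (P50^n + pO2^n)
Y = 84^3.3 / (33^3.3 + 84^3.3)
Y = 95.62%

95.62%


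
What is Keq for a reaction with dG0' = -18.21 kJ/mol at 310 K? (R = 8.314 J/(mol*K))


Keq = exp(-dG0 * 1000 / (R * T))
Keq = exp(-(-18.21) * 1000 / (8.314 * 310))
Keq = 1170.7783

1170.7783


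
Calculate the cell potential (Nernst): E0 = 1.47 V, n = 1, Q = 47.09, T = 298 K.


E = E0 - (RT/nF) * ln(Q)
E = 1.47 - (8.314 * 298 / (1 * 96485)) * ln(47.09)
E = 1.3711 V

1.3711 V


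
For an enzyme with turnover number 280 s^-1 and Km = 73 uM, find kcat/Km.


Catalytic efficiency = kcat / Km
= 280 / 73
= 3.8356 uM^-1*s^-1

3.8356 uM^-1*s^-1


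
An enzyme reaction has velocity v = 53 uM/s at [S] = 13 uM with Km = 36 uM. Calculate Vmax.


Vmax = v * (Km + [S]) / [S]
Vmax = 53 * (36 + 13) / 13
Vmax = 199.7692 uM/s

199.7692 uM/s


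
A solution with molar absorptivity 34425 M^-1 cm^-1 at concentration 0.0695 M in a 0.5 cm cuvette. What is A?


A = epsilon * c * l
A = 34425 * 0.0695 * 0.5
A = 1196.2688

1196.2688


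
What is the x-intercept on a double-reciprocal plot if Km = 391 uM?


x-intercept = -1/Km
= -1/391
= -0.0026 1/uM

-0.0026 1/uM


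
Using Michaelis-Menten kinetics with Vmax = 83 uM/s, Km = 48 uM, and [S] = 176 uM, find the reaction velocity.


v = Vmax * [S] / (Km + [S])
v = 83 * 176 / (48 + 176)
v = 65.2143 uM/s

65.2143 uM/s


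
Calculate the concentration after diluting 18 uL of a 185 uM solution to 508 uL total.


C2 = C1 * V1 / V2
C2 = 185 * 18 / 508
C2 = 6.5551 uM

6.5551 uM


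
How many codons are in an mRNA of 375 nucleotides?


codons = nucleotides / 3
codons = 375 / 3 = 125

125


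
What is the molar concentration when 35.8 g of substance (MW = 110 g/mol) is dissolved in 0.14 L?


C = (mass / MW) / volume
C = (35.8 / 110) / 0.14
C = 2.3247 M

2.3247 M


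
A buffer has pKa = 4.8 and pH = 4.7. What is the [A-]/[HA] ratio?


[A-]/[HA] = 10^(pH - pKa)
= 10^(4.7 - 4.8)
= 0.7943

0.7943


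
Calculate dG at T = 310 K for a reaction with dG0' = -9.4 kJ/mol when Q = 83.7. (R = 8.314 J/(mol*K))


dG = dG0' + RT * ln(Q) / 1000
dG = -9.4 + 8.314 * 310 * ln(83.7) / 1000
dG = 2.0105 kJ/mol

2.0105 kJ/mol


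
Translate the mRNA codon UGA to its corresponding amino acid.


Standard genetic code lookup.
Codon UGA -> Stop

Stop


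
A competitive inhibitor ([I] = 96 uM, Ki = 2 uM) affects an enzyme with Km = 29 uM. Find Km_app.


Km_app = Km * (1 + [I]/Ki)
Km_app = 29 * (1 + 96/2)
Km_app = 1421.0 uM

1421.0 uM


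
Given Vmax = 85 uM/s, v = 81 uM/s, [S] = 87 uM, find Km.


Km = [S] * (Vmax - v) / v
Km = 87 * (85 - 81) / 81
Km = 4.2963 uM

4.2963 uM


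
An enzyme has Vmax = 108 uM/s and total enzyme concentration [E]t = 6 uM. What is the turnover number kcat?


kcat = Vmax / [E]t
kcat = 108 / 6
kcat = 18.0 s^-1

18.0 s^-1


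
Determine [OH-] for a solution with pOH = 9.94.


[OH-] = 10^(-pOH)
[OH-] = 10^(-9.94)
[OH-] = 1.148e-10 M

1.148e-10 M


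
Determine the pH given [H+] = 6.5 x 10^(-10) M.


pH = -log10([H+])
pH = -log10(6.5 x 10^(-10))
pH = 9.1871

9.1871


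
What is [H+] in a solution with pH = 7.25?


[H+] = 10^(-pH)
[H+] = 10^(-7.25)
[H+] = 5.623e-08 M

5.623e-08 M


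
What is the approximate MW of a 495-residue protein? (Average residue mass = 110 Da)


MW = n_residues * 110 Da
MW = 495 * 110
MW = 54450 Da

54450 Da


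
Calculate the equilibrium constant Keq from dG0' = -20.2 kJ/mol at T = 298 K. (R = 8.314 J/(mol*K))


Keq = exp(-dG0 * 1000 / (R * T))
Keq = exp(-(-20.2) * 1000 / (8.314 * 298))
Keq = 3474.2833

3474.2833


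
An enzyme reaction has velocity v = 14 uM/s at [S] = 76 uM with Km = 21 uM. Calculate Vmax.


Vmax = v * (Km + [S]) / [S]
Vmax = 14 * (21 + 76) / 76
Vmax = 17.8684 uM/s

17.8684 uM/s


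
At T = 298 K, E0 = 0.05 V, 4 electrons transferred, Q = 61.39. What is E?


E = E0 - (RT/nF) * ln(Q)
E = 0.05 - (8.314 * 298 / (4 * 96485)) * ln(61.39)
E = 0.0236 V

0.0236 V


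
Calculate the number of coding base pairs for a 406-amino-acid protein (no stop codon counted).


Each amino acid = 1 codon = 3 bp
bp = 406 * 3 = 1218 bp

1218 bp


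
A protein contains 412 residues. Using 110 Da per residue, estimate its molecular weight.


MW = n_residues * 110 Da
MW = 412 * 110
MW = 45320 Da

45320 Da


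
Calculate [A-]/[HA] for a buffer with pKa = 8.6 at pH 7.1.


[A-]/[HA] = 10^(pH - pKa)
= 10^(7.1 - 8.6)
= 0.0316

0.0316


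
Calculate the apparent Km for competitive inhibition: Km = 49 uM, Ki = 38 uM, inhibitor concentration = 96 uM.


Km_app = Km * (1 + [I]/Ki)
Km_app = 49 * (1 + 96/38)
Km_app = 172.7895 uM

172.7895 uM


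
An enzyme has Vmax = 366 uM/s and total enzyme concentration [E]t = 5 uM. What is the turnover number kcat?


kcat = Vmax / [E]t
kcat = 366 / 5
kcat = 73.2 s^-1

73.2 s^-1


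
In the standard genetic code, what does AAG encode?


Standard genetic code lookup.
Codon AAG -> Lys

Lys


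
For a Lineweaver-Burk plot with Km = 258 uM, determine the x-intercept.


x-intercept = -1/Km
= -1/258
= -0.0039 1/uM

-0.0039 1/uM


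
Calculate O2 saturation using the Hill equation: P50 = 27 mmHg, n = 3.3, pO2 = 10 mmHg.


Y = pO2^n / (P50^n + pO2^n)
Y = 10^3.3 / (27^3.3 + 10^3.3)
Y = 3.63%

3.63%


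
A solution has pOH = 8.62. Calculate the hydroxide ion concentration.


[OH-] = 10^(-pOH)
[OH-] = 10^(-8.62)
[OH-] = 2.399e-09 M

2.399e-09 M


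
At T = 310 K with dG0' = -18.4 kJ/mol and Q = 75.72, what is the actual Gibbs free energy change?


dG = dG0' + RT * ln(Q) / 1000
dG = -18.4 + 8.314 * 310 * ln(75.72) / 1000
dG = -7.2477 kJ/mol

-7.2477 kJ/mol


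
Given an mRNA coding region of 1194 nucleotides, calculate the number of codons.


codons = nucleotides / 3
codons = 1194 / 3 = 398

398


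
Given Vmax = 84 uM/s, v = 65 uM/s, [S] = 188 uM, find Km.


Km = [S] * (Vmax - v) / v
Km = 188 * (84 - 65) / 65
Km = 54.9538 uM

54.9538 uM


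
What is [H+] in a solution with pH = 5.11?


[H+] = 10^(-pH)
[H+] = 10^(-5.11)
[H+] = 7.762e-06 M

7.762e-06 M


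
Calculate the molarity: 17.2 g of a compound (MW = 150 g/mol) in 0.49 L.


C = (mass / MW) / volume
C = (17.2 / 150) / 0.49
C = 0.234 M

0.234 M


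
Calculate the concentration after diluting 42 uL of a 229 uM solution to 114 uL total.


C2 = C1 * V1 / V2
C2 = 229 * 42 / 114
C2 = 84.3684 uM

84.3684 uM


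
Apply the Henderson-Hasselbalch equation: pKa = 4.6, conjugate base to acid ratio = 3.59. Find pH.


pH = pKa + log10([A-]/[HA])
pH = 4.6 + log10(3.59)
pH = 5.1551

5.1551


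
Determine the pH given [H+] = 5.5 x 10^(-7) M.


pH = -log10([H+])
pH = -log10(5.5 x 10^(-7))
pH = 6.2596

6.2596


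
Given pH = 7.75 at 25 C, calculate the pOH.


pOH = 14 - pH
pOH = 14 - 7.75
pOH = 6.25

6.25


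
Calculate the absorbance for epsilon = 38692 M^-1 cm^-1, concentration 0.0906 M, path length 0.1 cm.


A = epsilon * c * l
A = 38692 * 0.0906 * 0.1
A = 350.5495

350.5495


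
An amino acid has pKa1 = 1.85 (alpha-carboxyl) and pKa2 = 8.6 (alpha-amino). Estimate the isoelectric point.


pI = (pKa1 + pKa2) / 2
pI = (1.85 + 8.6) / 2
pI = 5.225

5.225


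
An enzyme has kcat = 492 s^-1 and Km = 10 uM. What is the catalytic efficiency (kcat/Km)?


Catalytic efficiency = kcat / Km
= 492 / 10
= 49.2 uM^-1*s^-1

49.2 uM^-1*s^-1


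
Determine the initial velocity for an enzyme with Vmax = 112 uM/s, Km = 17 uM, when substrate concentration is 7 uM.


v = Vmax * [S] / (Km + [S])
v = 112 * 7 / (17 + 7)
v = 32.6667 uM/s

32.6667 uM/s


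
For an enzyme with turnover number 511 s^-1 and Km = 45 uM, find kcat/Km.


Catalytic efficiency = kcat / Km
= 511 / 45
= 11.3556 uM^-1*s^-1

11.3556 uM^-1*s^-1


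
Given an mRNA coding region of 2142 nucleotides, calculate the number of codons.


codons = nucleotides / 3
codons = 2142 / 3 = 714

714


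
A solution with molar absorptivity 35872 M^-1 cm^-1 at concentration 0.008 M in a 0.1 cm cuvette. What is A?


A = epsilon * c * l
A = 35872 * 0.008 * 0.1
A = 28.6976

28.6976


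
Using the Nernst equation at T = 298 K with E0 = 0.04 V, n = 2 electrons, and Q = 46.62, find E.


E = E0 - (RT/nF) * ln(Q)
E = 0.04 - (8.314 * 298 / (2 * 96485)) * ln(46.62)
E = -0.0093 V

-0.0093 V


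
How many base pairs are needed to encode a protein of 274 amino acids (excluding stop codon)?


Each amino acid = 1 codon = 3 bp
bp = 274 * 3 = 822 bp

822 bp


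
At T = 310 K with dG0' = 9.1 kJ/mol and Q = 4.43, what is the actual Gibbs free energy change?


dG = dG0' + RT * ln(Q) / 1000
dG = 9.1 + 8.314 * 310 * ln(4.43) / 1000
dG = 12.9361 kJ/mol

12.9361 kJ/mol


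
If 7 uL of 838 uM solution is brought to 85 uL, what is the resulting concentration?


C2 = C1 * V1 / V2
C2 = 838 * 7 / 85
C2 = 69.0118 uM

69.0118 uM


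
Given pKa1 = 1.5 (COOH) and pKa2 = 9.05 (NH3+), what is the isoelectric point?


pI = (pKa1 + pKa2) / 2
pI = (1.5 + 9.05) / 2
pI = 5.275

5.275


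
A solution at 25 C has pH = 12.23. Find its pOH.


pOH = 14 - pH
pOH = 14 - 12.23
pOH = 1.77

1.77


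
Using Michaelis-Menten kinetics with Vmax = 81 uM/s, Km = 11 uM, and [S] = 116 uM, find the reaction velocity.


v = Vmax * [S] / (Km + [S])
v = 81 * 116 / (11 + 116)
v = 73.9843 uM/s

73.9843 uM/s


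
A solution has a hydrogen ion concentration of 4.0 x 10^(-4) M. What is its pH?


pH = -log10([H+])
pH = -log10(4.0 x 10^(-4))
pH = 3.3979

3.3979


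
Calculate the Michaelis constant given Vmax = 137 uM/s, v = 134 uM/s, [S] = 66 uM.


Km = [S] * (Vmax - v) / v
Km = 66 * (137 - 134) / 134
Km = 1.4776 uM

1.4776 uM


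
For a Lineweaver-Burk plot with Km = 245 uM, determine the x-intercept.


x-intercept = -1/Km
= -1/245
= -0.0041 1/uM

-0.0041 1/uM


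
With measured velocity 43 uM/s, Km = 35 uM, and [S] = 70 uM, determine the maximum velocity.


Vmax = v * (Km + [S]) / [S]
Vmax = 43 * (35 + 70) / 70
Vmax = 64.5 uM/s

64.5 uM/s


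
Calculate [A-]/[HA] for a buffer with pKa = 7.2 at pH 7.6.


[A-]/[HA] = 10^(pH - pKa)
= 10^(7.6 - 7.2)
= 2.5119

2.5119


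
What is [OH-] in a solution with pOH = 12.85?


[OH-] = 10^(-pOH)
[OH-] = 10^(-12.85)
[OH-] = 1.413e-13 M

1.413e-13 M


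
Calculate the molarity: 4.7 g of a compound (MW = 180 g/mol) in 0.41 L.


C = (mass / MW) / volume
C = (4.7 / 180) / 0.41
C = 0.0637 M

0.0637 M


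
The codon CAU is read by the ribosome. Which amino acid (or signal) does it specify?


Standard genetic code lookup.
Codon CAU -> His

His


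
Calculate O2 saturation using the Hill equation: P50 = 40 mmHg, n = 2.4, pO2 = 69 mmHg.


Y = pO2^n / (P50^n + pO2^n)
Y = 69^2.4 / (40^2.4 + 69^2.4)
Y = 78.73%

78.73%


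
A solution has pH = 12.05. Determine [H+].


[H+] = 10^(-pH)
[H+] = 10^(-12.05)
[H+] = 8.913e-13 M

8.913e-13 M


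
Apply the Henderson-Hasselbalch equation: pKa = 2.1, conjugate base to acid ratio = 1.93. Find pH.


pH = pKa + log10([A-]/[HA])
pH = 2.1 + log10(1.93)
pH = 2.3856

2.3856


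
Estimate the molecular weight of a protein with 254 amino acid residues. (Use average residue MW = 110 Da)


MW = n_residues * 110 Da
MW = 254 * 110
MW = 27940 Da

27940 Da


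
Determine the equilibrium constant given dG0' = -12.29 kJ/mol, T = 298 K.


Keq = exp(-dG0 * 1000 / (R * T))
Keq = exp(-(-12.29) * 1000 / (8.314 * 298))
Keq = 142.6653

142.6653


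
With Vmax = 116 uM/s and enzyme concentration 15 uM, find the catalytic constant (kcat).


kcat = Vmax / [E]t
kcat = 116 / 15
kcat = 7.7333 s^-1

7.7333 s^-1


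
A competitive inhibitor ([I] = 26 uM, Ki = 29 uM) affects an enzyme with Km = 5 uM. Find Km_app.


Km_app = Km * (1 + [I]/Ki)
Km_app = 5 * (1 + 26/29)
Km_app = 9.4828 uM

9.4828 uM


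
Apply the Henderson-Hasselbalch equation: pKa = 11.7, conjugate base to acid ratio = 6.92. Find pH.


pH = pKa + log10([A-]/[HA])
pH = 11.7 + log10(6.92)
pH = 12.5401

12.5401


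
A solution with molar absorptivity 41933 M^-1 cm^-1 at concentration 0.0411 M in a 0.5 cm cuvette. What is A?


A = epsilon * c * l
A = 41933 * 0.0411 * 0.5
A = 861.7231

861.7231


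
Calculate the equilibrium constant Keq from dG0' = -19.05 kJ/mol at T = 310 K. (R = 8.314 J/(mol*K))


Keq = exp(-dG0 * 1000 / (R * T))
Keq = exp(-(-19.05) * 1000 / (8.314 * 310))
Keq = 1621.8803

1621.8803


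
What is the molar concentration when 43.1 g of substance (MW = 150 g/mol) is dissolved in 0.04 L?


C = (mass / MW) / volume
C = (43.1 / 150) / 0.04
C = 7.1833 M

7.1833 M


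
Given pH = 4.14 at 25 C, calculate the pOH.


pOH = 14 - pH
pOH = 14 - 4.14
pOH = 9.86

9.86


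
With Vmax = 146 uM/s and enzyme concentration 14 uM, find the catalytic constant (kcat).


kcat = Vmax / [E]t
kcat = 146 / 14
kcat = 10.4286 s^-1

10.4286 s^-1


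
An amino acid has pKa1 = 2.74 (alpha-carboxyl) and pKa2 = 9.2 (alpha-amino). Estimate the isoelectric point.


pI = (pKa1 + pKa2) / 2
pI = (2.74 + 9.2) / 2
pI = 5.97

5.97


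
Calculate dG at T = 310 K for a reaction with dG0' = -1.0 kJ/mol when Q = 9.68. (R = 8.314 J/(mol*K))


dG = dG0' + RT * ln(Q) / 1000
dG = -1.0 + 8.314 * 310 * ln(9.68) / 1000
dG = 4.8507 kJ/mol

4.8507 kJ/mol


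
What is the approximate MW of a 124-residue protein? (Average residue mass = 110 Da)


MW = n_residues * 110 Da
MW = 124 * 110
MW = 13640 Da

13640 Da


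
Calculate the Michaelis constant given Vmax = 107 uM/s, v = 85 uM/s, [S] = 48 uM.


Km = [S] * (Vmax - v) / v
Km = 48 * (107 - 85) / 85
Km = 12.4235 uM

12.4235 uM


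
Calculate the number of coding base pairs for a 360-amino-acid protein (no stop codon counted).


Each amino acid = 1 codon = 3 bp
bp = 360 * 3 = 1080 bp

1080 bp


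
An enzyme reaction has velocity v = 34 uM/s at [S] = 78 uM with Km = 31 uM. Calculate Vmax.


Vmax = v * (Km + [S]) / [S]
Vmax = 34 * (31 + 78) / 78
Vmax = 47.5128 uM/s

47.5128 uM/s


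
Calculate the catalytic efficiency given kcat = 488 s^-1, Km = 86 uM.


Catalytic efficiency = kcat / Km
= 488 / 86
= 5.6744 uM^-1*s^-1

5.6744 uM^-1*s^-1


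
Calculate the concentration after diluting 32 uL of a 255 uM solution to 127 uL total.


C2 = C1 * V1 / V2
C2 = 255 * 32 / 127
C2 = 64.252 uM

64.252 uM


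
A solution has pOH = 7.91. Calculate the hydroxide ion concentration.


[OH-] = 10^(-pOH)
[OH-] = 10^(-7.91)
[OH-] = 1.230e-08 M

1.230e-08 M


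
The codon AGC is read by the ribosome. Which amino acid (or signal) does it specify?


Standard genetic code lookup.
Codon AGC -> Ser

Ser


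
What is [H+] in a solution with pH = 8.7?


[H+] = 10^(-pH)
[H+] = 10^(-8.7)
[H+] = 1.995e-09 M

1.995e-09 M


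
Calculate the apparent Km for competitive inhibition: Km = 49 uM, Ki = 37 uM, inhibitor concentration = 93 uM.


Km_app = Km * (1 + [I]/Ki)
Km_app = 49 * (1 + 93/37)
Km_app = 172.1622 uM

172.1622 uM


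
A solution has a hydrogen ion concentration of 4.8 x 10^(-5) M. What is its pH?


pH = -log10([H+])
pH = -log10(4.8 x 10^(-5))
pH = 4.3188

4.3188


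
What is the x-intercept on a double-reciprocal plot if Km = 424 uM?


x-intercept = -1/Km
= -1/424
= -0.0024 1/uM

-0.0024 1/uM


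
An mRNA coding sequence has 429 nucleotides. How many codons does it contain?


codons = nucleotides / 3
codons = 429 / 3 = 143

143


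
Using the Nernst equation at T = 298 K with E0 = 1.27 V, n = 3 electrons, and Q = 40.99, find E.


E = E0 - (RT/nF) * ln(Q)
E = 1.27 - (8.314 * 298 / (3 * 96485)) * ln(40.99)
E = 1.2382 V

1.2382 V


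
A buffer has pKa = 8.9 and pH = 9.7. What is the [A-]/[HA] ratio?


[A-]/[HA] = 10^(pH - pKa)
= 10^(9.7 - 8.9)
= 6.3096

6.3096


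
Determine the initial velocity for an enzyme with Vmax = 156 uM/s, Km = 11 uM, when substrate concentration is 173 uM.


v = Vmax * [S] / (Km + [S])
v = 156 * 173 / (11 + 173)
v = 146.6739 uM/s

146.6739 uM/s


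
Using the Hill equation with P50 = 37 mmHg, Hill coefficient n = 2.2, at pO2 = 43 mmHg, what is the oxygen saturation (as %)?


Y = pO2^n / (P50^n + pO2^n)
Y = 43^2.2 / (37^2.2 + 43^2.2)
Y = 58.19%

58.19%


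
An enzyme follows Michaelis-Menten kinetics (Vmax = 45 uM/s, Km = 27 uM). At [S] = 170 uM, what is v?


v = Vmax * [S] / (Km + [S])
v = 45 * 170 / (27 + 170)
v = 38.8325 uM/s

38.8325 uM/s


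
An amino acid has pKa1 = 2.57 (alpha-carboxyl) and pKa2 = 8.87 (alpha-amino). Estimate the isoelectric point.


pI = (pKa1 + pKa2) / 2
pI = (2.57 + 8.87) / 2
pI = 5.72

5.72


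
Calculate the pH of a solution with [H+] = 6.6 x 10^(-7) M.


pH = -log10([H+])
pH = -log10(6.6 x 10^(-7))
pH = 6.1805

6.1805


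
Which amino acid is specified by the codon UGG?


Standard genetic code lookup.
Codon UGG -> Trp

Trp


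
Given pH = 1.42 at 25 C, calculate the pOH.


pOH = 14 - pH
pOH = 14 - 1.42
pOH = 12.58

12.58


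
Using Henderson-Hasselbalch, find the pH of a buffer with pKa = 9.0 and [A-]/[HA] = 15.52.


pH = pKa + log10([A-]/[HA])
pH = 9.0 + log10(15.52)
pH = 10.1909

10.1909


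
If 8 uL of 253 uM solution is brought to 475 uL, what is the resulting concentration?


C2 = C1 * V1 / V2
C2 = 253 * 8 / 475
C2 = 4.2611 uM

4.2611 uM


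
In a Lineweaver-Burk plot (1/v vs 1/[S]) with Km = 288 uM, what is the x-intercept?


x-intercept = -1/Km
= -1/288
= -0.0035 1/uM

-0.0035 1/uM


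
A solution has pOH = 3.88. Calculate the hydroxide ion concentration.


[OH-] = 10^(-pOH)
[OH-] = 10^(-3.88)
[OH-] = 1.318e-04 M

1.318e-04 M


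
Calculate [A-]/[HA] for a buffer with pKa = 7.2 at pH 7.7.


[A-]/[HA] = 10^(pH - pKa)
= 10^(7.7 - 7.2)
= 3.1623

3.1623


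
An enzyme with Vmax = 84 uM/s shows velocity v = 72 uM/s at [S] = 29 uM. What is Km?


Km = [S] * (Vmax - v) / v
Km = 29 * (84 - 72) / 72
Km = 4.8333 uM

4.8333 uM


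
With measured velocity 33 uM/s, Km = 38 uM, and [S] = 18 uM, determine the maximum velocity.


Vmax = v * (Km + [S]) / [S]
Vmax = 33 * (38 + 18) / 18
Vmax = 102.6667 uM/s

102.6667 uM/s


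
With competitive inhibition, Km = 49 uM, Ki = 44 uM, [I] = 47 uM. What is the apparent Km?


Km_app = Km * (1 + [I]/Ki)
Km_app = 49 * (1 + 47/44)
Km_app = 101.3409 uM

101.3409 uM


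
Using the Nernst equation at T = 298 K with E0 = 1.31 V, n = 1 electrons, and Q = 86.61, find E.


E = E0 - (RT/nF) * ln(Q)
E = 1.31 - (8.314 * 298 / (1 * 96485)) * ln(86.61)
E = 1.1954 V

1.1954 V


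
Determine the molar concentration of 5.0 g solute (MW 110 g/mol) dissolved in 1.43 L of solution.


C = (mass / MW) / volume
C = (5.0 / 110) / 1.43
C = 0.0318 M

0.0318 M


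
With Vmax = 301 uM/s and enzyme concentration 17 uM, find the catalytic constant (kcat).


kcat = Vmax / [E]t
kcat = 301 / 17
kcat = 17.7059 s^-1

17.7059 s^-1


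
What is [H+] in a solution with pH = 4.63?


[H+] = 10^(-pH)
[H+] = 10^(-4.63)
[H+] = 2.344e-05 M

2.344e-05 M


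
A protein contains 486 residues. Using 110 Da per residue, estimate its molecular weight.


MW = n_residues * 110 Da
MW = 486 * 110
MW = 53460 Da

53460 Da


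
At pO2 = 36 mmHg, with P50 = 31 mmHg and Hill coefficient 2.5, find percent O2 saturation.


Y = pO2^n / (P50^n + pO2^n)
Y = 36^2.5 / (31^2.5 + 36^2.5)
Y = 59.24%

59.24%


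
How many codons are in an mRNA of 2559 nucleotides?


codons = nucleotides / 3
codons = 2559 / 3 = 853

853


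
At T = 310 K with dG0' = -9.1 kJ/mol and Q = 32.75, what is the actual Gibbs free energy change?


dG = dG0' + RT * ln(Q) / 1000
dG = -9.1 + 8.314 * 310 * ln(32.75) / 1000
dG = -0.1079 kJ/mol

-0.1079 kJ/mol


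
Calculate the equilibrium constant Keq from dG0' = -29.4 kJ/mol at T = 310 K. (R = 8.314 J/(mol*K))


Keq = exp(-dG0 * 1000 / (R * T))
Keq = exp(-(-29.4) * 1000 / (8.314 * 310))
Keq = 89959.0329

89959.0329


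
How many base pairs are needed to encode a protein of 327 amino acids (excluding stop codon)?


Each amino acid = 1 codon = 3 bp
bp = 327 * 3 = 981 bp

981 bp


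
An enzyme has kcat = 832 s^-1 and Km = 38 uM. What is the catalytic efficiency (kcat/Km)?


Catalytic efficiency = kcat / Km
= 832 / 38
= 21.8947 uM^-1*s^-1

21.8947 uM^-1*s^-1


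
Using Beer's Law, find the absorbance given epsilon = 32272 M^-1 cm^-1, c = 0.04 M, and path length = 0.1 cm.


A = epsilon * c * l
A = 32272 * 0.04 * 0.1
A = 129.088

129.088


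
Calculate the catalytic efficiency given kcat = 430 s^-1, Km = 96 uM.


Catalytic efficiency = kcat / Km
= 430 / 96
= 4.4792 uM^-1*s^-1

4.4792 uM^-1*s^-1


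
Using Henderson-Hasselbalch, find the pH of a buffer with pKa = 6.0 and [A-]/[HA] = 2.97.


pH = pKa + log10([A-]/[HA])
pH = 6.0 + log10(2.97)
pH = 6.4728

6.4728


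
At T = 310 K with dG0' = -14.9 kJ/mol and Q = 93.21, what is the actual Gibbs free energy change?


dG = dG0' + RT * ln(Q) / 1000
dG = -14.9 + 8.314 * 310 * ln(93.21) / 1000
dG = -3.2121 kJ/mol

-3.2121 kJ/mol


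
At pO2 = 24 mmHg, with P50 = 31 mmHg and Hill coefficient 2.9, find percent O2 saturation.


Y = pO2^n / (P50^n + pO2^n)
Y = 24^2.9 / (31^2.9 + 24^2.9)
Y = 32.25%

32.25%


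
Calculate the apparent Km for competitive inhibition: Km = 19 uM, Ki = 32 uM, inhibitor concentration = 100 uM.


Km_app = Km * (1 + [I]/Ki)
Km_app = 19 * (1 + 100/32)
Km_app = 78.375 uM

78.375 uM
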